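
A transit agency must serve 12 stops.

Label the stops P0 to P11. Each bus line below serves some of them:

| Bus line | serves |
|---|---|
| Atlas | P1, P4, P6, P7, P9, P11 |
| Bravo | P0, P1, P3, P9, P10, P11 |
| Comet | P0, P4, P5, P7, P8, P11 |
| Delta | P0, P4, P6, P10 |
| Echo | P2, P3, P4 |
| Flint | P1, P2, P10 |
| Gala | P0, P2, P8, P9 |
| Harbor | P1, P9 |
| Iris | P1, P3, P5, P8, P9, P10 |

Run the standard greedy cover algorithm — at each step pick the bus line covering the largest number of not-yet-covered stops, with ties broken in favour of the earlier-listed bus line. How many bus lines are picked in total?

Greedy: pick Atlas (covers 6 new) → pick Iris (covers 4 new) → pick Gala (covers 2 new). Total picks: 3.

3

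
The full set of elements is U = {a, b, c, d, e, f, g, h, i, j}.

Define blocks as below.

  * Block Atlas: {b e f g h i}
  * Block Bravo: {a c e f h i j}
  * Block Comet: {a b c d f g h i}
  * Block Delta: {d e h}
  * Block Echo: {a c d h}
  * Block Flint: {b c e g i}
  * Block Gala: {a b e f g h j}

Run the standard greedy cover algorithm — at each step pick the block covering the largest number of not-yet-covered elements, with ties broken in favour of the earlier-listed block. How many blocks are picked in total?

Greedy: pick Comet (covers 8 new) → pick Bravo (covers 2 new). Total picks: 2.

2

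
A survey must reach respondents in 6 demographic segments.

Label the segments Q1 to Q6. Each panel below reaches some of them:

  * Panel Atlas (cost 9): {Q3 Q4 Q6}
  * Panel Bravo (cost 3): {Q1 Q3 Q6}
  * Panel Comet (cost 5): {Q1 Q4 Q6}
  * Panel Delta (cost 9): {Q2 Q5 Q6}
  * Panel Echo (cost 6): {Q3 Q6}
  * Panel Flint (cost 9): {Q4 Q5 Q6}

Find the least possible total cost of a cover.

17

Bravo, Comet, Delta together cover every segment (Bravo ∪ Comet ∪ Delta = {Q1, Q2, Q3, Q4, Q5, Q6}); total cost 3 + 5 + 9 = 17.
No covering selection has total cost below 17.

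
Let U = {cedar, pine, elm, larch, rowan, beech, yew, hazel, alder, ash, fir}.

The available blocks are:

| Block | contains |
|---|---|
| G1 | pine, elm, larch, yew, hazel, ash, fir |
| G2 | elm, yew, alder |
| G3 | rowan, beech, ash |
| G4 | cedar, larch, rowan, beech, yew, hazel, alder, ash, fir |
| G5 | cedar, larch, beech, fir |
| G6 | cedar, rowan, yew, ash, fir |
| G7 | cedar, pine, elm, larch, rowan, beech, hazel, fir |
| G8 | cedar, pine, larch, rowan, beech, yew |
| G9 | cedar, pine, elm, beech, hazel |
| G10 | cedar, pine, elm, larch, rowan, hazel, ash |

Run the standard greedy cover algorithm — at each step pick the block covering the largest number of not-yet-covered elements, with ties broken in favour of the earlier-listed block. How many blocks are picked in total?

2

Greedy: pick G4 (covers 9 new) → pick G1 (covers 2 new). Total picks: 2.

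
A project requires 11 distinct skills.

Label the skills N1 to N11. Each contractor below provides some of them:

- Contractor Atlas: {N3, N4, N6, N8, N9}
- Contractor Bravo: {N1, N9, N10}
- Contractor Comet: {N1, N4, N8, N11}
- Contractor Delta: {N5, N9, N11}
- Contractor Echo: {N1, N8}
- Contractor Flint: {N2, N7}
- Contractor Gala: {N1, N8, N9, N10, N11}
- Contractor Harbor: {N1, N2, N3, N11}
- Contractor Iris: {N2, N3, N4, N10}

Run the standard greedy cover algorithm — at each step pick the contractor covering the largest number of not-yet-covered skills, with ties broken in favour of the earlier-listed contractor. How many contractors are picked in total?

Greedy: pick Atlas (covers 5 new) → pick Gala (covers 3 new) → pick Flint (covers 2 new) → pick Delta (covers 1 new). Total picks: 4.

4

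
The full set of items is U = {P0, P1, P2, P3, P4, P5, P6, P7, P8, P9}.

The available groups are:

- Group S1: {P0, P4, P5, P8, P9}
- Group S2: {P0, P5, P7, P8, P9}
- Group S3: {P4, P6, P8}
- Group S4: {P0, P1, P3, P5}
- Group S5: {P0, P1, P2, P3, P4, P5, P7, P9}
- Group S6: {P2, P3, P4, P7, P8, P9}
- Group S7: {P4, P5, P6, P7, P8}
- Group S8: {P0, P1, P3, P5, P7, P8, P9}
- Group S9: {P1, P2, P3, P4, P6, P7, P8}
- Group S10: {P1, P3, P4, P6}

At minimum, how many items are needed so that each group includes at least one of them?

2

Take H = {P3, P8}. Each listed group contains at least one of these, so H is a hitting set of size 2.
The groups S3, S4 are pairwise disjoint, so any hitting set needs a separate item for each — at least 2. Hence 2 is optimal.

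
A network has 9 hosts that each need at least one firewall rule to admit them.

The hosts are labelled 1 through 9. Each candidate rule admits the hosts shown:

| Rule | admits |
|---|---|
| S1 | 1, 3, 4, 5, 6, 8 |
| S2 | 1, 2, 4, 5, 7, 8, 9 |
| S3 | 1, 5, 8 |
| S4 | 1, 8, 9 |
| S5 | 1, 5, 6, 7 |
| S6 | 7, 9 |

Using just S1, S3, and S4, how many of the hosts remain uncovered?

2

Union of S1, S3, S4 = {1, 3, 4, 5, 6, 8, 9}.
Not covered: 2, 7 — 2 hosts.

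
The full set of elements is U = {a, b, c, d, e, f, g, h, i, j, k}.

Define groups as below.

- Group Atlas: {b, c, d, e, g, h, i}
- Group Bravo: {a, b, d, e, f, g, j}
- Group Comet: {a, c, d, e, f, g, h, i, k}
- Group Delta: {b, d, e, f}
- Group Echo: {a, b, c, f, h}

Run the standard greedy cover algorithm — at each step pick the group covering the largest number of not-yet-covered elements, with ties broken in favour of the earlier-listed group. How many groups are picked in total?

Greedy: pick Comet (covers 9 new) → pick Bravo (covers 2 new). Total picks: 2.

2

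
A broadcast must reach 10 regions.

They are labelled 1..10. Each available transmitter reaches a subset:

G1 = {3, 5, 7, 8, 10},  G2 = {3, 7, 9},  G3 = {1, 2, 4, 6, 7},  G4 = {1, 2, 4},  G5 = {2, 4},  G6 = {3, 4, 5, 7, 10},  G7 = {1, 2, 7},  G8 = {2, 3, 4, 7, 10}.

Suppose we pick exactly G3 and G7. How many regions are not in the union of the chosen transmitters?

5

Union of G3, G7 = {1, 2, 4, 6, 7}.
Not covered: 3, 5, 8, 9, 10 — 5 regions.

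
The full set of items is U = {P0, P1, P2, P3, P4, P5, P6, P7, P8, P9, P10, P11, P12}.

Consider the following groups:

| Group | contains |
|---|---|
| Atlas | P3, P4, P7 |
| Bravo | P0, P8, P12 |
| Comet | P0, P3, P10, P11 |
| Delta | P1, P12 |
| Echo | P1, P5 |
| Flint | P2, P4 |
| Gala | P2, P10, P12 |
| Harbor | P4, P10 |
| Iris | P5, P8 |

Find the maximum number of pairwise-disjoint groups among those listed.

4

Comet, Delta, Flint, Iris are pairwise disjoint (Comet={P0,P3,P10,P11}; Delta={P1,P12}; Flint={P2,P4}; Iris={P5,P8}).
Every remaining group overlaps one of these, and no 5 of the listed groups are pairwise disjoint, so 4 is the maximum.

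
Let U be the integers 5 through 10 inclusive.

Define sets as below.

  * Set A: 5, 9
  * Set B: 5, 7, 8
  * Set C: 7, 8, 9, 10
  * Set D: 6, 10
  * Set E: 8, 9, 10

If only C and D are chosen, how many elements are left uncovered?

Union of C, D = {6, 7, 8, 9, 10}.
Not covered: 5 — 1 element.

1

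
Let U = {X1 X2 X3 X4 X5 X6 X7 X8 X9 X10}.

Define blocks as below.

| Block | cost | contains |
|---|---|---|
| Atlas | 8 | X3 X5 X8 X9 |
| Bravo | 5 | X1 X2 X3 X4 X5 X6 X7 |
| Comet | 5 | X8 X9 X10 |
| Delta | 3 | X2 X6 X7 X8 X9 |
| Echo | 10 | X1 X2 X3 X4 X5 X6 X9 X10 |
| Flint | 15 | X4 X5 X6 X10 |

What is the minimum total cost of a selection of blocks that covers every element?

Bravo, Comet together cover every element (Bravo ∪ Comet = {X1, X2, X3, X4, X5, X6, X7, X8, X9, X10}); total cost 5 + 5 = 10.
The greedy pick Delta, Bravo, Comet costs 13; no covering selection beats 10.

10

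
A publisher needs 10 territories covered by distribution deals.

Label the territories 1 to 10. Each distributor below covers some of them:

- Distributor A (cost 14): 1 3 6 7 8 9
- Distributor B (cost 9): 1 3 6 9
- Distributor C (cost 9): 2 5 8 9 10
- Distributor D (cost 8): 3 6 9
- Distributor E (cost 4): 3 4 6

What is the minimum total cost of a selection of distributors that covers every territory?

A, C, E together cover every territory (A ∪ C ∪ E = {1, 2, 3, 4, 5, 6, 7, 8, 9, 10}); total cost 14 + 9 + 4 = 27.
No covering selection has total cost below 27.

27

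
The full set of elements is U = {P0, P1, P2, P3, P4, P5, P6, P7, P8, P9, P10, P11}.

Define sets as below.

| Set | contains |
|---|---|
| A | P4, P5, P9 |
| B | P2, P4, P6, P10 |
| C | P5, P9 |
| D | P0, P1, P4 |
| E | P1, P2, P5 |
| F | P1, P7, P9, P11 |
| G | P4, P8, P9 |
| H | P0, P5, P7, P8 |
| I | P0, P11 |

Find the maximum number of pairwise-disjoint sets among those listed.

B, C, I are pairwise disjoint (B={P2,P4,P6,P10}; C={P5,P9}; I={P0,P11}).
Every remaining set overlaps one of these, and no 4 of the listed sets are pairwise disjoint, so 3 is the maximum.

3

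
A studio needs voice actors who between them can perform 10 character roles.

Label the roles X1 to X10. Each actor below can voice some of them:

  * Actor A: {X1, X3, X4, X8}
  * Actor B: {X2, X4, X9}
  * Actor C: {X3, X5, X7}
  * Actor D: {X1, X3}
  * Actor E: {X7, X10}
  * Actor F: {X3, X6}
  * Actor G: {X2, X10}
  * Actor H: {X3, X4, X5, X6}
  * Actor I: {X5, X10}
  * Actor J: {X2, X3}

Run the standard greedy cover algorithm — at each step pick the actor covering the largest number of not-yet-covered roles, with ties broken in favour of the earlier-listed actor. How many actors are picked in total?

5

Greedy: pick A (covers 4 new) → pick B (covers 2 new) → pick C (covers 2 new) → pick E (covers 1 new) → pick F (covers 1 new). Total picks: 5.
(The true minimum cover uses only 4 actors, so greedy is not optimal here.)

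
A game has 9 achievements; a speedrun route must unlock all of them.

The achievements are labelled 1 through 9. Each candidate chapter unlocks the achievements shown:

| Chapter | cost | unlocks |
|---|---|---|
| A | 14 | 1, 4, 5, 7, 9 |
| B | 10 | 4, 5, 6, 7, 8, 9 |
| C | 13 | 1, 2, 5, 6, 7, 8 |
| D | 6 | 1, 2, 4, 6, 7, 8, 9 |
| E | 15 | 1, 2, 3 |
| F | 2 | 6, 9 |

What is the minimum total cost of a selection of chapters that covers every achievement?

25

B, E together cover every achievement (B ∪ E = {1, 2, 3, 4, 5, 6, 7, 8, 9}); total cost 10 + 15 = 25.
The greedy pick D, B, E costs 31; no covering selection beats 25.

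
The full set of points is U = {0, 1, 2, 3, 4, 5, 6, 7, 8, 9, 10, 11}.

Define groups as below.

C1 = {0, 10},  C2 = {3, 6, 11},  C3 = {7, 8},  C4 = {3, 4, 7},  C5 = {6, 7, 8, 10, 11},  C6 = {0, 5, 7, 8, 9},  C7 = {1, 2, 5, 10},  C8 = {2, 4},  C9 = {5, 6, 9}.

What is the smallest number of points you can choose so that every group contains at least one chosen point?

4

H = {2, 6, 7, 10} meets every group (each contains at least one member of H), and |H| = 4.
The groups C1, C3, C8, C9 are pairwise disjoint, so any hitting set needs a separate point for each — at least 4. Hence 4 is optimal.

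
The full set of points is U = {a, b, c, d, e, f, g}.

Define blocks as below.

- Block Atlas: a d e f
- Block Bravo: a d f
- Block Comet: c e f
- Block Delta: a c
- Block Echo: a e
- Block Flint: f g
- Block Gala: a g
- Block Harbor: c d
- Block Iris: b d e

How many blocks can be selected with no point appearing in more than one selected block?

3

Delta, Flint, Iris are pairwise disjoint (Delta={a,c}; Flint={f,g}; Iris={b,d,e}).
Every remaining block overlaps one of these, and no 4 of the listed blocks are pairwise disjoint, so 3 is the maximum.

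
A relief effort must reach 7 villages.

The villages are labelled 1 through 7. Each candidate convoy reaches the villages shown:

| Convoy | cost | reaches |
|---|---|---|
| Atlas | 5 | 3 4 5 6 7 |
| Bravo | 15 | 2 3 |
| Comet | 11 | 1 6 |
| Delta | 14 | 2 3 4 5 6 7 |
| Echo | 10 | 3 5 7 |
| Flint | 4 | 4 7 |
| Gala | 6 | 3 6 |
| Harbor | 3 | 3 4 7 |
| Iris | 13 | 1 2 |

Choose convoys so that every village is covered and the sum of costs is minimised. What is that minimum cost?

18

Atlas, Iris together cover every village (Atlas ∪ Iris = {1, 2, 3, 4, 5, 6, 7}); total cost 5 + 13 = 18.
No covering selection has total cost below 18.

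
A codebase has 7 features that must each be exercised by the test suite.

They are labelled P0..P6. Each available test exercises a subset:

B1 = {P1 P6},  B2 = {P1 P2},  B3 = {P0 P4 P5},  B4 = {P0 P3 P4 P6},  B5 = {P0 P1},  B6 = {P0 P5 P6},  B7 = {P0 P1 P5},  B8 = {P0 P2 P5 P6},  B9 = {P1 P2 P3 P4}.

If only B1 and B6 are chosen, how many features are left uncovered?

Union of B1, B6 = {P0, P1, P5, P6}.
Not covered: P2, P3, P4 — 3 features.

3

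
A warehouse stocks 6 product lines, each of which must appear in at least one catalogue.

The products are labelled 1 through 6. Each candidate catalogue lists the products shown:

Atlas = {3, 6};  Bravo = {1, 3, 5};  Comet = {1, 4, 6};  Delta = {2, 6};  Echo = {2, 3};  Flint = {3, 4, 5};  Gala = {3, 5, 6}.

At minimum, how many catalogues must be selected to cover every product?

3

Take {Bravo, Delta, Flint}. Their union is {1, 2, 3, 4, 5, 6}, which is all 6 products.
No 2 of the 7 catalogues cover everything (all 21 combinations miss at least one product), so 3 is optimal.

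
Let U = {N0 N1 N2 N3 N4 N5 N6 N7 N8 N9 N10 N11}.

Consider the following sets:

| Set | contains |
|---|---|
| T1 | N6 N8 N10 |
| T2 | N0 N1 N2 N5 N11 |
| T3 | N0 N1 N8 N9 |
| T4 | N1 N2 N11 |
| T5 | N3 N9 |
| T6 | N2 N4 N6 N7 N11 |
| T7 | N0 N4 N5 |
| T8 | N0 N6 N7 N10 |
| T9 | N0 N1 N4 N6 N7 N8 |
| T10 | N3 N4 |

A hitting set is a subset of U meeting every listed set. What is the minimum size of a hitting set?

Take H = {N0, N3, N6, N11}. Each listed set contains at least one of these, so H is a hitting set of size 4.
The sets T1, T4, T5, T7 are pairwise disjoint, so any hitting set needs a separate point for each — at least 4. Hence 4 is optimal.

4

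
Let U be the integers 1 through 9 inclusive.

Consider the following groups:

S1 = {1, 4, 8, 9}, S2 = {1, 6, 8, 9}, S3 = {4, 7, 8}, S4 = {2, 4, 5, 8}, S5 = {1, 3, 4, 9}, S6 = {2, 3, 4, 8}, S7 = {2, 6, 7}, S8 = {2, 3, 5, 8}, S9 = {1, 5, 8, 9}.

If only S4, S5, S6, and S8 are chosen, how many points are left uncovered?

Union of S4, S5, S6, S8 = {1, 2, 3, 4, 5, 8, 9}.
Not covered: 6, 7 — 2 points.

2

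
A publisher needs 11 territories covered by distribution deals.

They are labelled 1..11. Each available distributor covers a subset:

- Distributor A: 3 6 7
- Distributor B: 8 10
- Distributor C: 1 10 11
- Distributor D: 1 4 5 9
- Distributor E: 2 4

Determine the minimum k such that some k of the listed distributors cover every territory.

A and B and C and D and E together: A ∪ B ∪ C ∪ D ∪ E = {1, 2, 3, 4, 5, 6, 7, 8, 9, 10, 11} — every territory is covered.
No 4 of the 5 distributors cover everything (all 5 combinations miss at least one territory), so 5 is optimal.

5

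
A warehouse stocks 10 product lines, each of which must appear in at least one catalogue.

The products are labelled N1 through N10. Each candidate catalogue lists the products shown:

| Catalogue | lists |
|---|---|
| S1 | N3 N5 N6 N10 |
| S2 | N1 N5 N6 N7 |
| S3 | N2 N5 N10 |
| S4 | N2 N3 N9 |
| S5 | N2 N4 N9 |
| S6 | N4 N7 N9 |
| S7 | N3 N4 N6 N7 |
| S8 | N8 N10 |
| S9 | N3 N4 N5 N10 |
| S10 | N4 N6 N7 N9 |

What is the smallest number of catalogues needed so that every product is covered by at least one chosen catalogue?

4

S1 and S2 and S5 and S8 together: S1 ∪ S2 ∪ S5 ∪ S8 = {N1, N2, N3, N4, N5, N6, N7, N8, N9, N10} — every product is covered.
No 3 of the 10 catalogues cover everything (all 120 combinations miss at least one product), so 4 is optimal.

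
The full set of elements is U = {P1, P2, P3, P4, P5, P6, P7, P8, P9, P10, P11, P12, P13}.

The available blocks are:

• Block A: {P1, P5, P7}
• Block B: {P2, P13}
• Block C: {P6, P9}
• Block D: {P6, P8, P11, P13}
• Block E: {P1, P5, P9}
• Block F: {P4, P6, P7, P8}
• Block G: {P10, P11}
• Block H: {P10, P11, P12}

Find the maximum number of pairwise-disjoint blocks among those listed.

A, B, C, G are pairwise disjoint (A={P1,P5,P7}; B={P2,P13}; C={P6,P9}; G={P10,P11}).
Every remaining block overlaps one of these, and no 5 of the listed blocks are pairwise disjoint, so 4 is the maximum.

4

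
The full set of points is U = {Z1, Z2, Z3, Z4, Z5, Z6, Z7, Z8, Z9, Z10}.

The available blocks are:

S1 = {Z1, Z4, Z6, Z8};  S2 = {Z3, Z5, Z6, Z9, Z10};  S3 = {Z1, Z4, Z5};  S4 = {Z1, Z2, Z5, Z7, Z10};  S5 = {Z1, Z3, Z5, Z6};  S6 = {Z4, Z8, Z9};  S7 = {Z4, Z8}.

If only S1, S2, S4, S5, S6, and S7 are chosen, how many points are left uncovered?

Union of S1, S2, S4, S5, S6, S7 = {Z1, Z2, Z3, Z4, Z5, Z6, Z7, Z8, Z9, Z10} — that's every point, so 0 are uncovered.

0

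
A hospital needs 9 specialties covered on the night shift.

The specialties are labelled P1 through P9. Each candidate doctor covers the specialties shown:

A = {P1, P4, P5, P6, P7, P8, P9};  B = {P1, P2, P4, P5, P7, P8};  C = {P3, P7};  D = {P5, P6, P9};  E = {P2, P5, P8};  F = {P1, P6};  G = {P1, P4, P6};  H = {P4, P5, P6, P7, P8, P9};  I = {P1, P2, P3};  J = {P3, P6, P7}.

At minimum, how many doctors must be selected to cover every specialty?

Take {H, I}. Their union is {P1, P2, P3, P4, P5, P6, P7, P8, P9}, which is all 9 specialties.
No single doctor has all 9 specialties (the largest, A, has 7), so 2 is optimal.

2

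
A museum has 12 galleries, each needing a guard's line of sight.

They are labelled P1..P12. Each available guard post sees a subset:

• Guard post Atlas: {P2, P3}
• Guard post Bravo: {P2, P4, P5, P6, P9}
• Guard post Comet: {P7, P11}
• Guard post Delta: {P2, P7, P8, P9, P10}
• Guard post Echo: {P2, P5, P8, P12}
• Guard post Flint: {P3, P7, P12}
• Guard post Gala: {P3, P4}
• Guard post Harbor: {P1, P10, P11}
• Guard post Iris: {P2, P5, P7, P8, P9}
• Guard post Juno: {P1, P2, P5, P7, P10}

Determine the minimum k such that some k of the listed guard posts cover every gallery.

Take {Bravo, Echo, Flint, Harbor}. Their union is {P1, P2, P3, P4, P5, P6, P7, P8, P9, P10, P11, P12}, which is all 12 galleries.
Only Bravo contains P6, so Bravo is forced; the remaining 7 galleries need at least 3 more guard posts (each remaining guard post adds at most 3) — so at least 4 guard posts are needed, and 4 is optimal.

4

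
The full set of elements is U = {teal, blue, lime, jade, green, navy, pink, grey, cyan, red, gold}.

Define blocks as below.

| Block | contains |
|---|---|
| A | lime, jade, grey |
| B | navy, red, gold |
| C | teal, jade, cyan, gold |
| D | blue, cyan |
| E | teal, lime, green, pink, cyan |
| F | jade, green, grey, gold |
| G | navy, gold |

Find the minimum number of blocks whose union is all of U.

Take {A, B, D, E}. Their union is {teal, blue, lime, jade, green, navy, pink, grey, cyan, red, gold}, which is all 11 elements.
Only D contains blue, so D is forced; the remaining 9 elements need at least 3 more blocks (each remaining block adds at most 4) — so at least 4 blocks are needed, and 4 is optimal.

4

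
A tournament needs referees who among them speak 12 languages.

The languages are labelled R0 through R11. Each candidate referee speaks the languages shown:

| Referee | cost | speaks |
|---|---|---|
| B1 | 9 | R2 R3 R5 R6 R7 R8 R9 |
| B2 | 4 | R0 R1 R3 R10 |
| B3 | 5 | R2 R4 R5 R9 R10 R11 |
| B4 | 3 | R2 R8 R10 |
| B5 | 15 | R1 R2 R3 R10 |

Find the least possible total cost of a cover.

B1, B2, B3 together cover every language (B1 ∪ B2 ∪ B3 = {R0, R1, R2, R3, R4, R5, R6, R7, R8, R9, R10, R11}); total cost 9 + 4 + 5 = 18.
No covering selection has total cost below 18.

18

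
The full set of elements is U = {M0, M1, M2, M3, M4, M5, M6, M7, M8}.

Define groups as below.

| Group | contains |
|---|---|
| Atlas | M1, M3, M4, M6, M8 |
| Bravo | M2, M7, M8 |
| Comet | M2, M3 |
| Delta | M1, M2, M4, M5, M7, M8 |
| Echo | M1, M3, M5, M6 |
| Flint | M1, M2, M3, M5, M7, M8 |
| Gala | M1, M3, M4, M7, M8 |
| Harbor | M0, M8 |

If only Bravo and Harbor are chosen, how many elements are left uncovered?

Union of Bravo, Harbor = {M0, M2, M7, M8}.
Not covered: M1, M3, M4, M5, M6 — 5 elements.

5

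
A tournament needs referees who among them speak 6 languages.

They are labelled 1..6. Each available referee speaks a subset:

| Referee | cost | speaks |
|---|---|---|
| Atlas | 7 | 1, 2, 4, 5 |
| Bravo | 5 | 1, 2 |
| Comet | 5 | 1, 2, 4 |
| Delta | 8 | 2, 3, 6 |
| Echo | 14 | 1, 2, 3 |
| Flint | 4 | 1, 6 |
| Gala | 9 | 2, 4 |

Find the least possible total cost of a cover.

Atlas, Delta together cover every language (Atlas ∪ Delta = {1, 2, 3, 4, 5, 6}); total cost 7 + 8 = 15.
The greedy pick Comet, Delta, Atlas costs 20; no covering selection beats 15.

15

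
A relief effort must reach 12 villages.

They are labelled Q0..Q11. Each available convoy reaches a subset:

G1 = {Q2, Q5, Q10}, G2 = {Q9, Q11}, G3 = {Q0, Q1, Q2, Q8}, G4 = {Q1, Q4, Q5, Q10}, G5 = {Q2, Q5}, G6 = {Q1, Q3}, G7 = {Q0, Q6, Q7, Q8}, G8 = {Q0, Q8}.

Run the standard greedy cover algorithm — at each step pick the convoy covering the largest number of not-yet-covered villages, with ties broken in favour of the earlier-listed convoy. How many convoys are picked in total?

5

Greedy: pick G3 (covers 4 new) → pick G4 (covers 3 new) → pick G2 (covers 2 new) → pick G7 (covers 2 new) → pick G6 (covers 1 new). Total picks: 5.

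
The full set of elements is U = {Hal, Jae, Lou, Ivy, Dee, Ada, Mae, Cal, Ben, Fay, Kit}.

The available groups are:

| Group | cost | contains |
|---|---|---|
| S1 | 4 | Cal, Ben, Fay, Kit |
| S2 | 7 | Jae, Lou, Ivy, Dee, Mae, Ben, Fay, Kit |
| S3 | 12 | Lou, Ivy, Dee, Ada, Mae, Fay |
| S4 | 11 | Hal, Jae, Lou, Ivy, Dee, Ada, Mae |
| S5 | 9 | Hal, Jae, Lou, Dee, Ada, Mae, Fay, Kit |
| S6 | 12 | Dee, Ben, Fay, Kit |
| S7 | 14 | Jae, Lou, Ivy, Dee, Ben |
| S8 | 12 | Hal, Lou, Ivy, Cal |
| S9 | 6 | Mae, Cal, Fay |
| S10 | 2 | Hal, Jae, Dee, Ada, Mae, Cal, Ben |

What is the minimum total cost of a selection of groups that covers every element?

S2, S10 together cover every element (S2 ∪ S10 = {Hal, Jae, Lou, Ivy, Dee, Ada, Mae, Cal, Ben, Fay, Kit}); total cost 7 + 2 = 9.
No covering selection has total cost below 9.

9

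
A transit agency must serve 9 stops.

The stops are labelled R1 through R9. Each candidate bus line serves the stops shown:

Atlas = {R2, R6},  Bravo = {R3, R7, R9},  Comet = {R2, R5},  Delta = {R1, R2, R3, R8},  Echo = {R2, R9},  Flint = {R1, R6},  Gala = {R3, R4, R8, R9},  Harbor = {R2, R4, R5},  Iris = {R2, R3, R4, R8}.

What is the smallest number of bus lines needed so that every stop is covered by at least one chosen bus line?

4

Bravo and Comet and Flint and Iris together: Bravo ∪ Comet ∪ Flint ∪ Iris = {R1, R2, R3, R4, R5, R6, R7, R8, R9} — every stop is covered.
No 3 of the 9 bus lines cover everything (all 84 combinations miss at least one stop), so 4 is optimal.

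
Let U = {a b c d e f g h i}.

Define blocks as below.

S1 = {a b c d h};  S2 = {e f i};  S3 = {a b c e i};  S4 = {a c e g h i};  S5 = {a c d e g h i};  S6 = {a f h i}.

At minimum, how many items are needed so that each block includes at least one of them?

The 2 items {a, f} hit every block.
The blocks S1, S2 are pairwise disjoint, so any hitting set needs a separate item for each — at least 2. Hence 2 is optimal.

2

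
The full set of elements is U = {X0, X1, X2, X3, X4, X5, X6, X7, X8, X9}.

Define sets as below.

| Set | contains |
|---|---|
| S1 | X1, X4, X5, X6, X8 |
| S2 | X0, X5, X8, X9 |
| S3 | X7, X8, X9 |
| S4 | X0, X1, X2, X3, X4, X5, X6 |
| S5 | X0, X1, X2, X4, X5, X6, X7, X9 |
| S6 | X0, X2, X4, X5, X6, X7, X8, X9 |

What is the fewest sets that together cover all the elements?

S4 and S6 cover everything between them: the union {X0, X1, X2, X3, X4, X5, X6, X7, X8, X9} is all of U.
No single set has all 10 elements (the largest, S5, has 8), so 2 is optimal.

2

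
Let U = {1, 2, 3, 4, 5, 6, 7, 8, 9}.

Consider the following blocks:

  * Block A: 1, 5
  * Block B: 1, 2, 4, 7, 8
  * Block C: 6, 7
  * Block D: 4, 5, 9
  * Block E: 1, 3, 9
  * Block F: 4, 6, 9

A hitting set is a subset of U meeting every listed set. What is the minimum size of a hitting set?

H = {1, 7, 9} meets every block (each contains at least one member of H), and |H| = 3.
No choice of 2 elements meets every block, so 3 is the minimum.

3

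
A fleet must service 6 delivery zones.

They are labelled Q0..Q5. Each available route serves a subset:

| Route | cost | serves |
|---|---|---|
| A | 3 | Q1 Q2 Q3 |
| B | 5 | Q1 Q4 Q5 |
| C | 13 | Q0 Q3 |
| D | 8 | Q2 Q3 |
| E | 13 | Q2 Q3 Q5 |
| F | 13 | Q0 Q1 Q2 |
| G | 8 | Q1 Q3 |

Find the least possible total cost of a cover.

21

A, B, C together cover every zone (A ∪ B ∪ C = {Q0, Q1, Q2, Q3, Q4, Q5}); total cost 3 + 5 + 13 = 21.
No covering selection has total cost below 21.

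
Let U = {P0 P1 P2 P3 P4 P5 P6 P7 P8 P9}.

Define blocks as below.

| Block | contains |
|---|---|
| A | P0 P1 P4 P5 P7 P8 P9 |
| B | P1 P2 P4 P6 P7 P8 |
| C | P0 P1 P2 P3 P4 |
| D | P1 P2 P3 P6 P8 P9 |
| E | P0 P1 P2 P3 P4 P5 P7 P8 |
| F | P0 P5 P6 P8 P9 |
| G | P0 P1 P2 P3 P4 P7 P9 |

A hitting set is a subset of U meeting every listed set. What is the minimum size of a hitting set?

Take H = {P1, P9}. Each listed block contains at least one of these, so H is a hitting set of size 2.
No single item lies in every block, so at least 2 are needed and 2 is optimal.

2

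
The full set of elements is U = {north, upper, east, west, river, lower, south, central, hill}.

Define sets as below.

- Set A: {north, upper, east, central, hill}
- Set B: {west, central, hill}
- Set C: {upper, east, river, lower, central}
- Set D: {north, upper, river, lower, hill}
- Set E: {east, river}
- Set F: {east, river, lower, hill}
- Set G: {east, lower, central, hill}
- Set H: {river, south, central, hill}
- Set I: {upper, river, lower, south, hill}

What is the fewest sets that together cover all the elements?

3

Take {A, B, I}. Their union is {north, upper, east, west, river, lower, south, central, hill}, which is all 9 elements.
Only B contains west, so B is forced; the remaining 6 elements need at least 2 more sets (each remaining set adds at most 4) — so at least 3 sets are needed, and 3 is optimal.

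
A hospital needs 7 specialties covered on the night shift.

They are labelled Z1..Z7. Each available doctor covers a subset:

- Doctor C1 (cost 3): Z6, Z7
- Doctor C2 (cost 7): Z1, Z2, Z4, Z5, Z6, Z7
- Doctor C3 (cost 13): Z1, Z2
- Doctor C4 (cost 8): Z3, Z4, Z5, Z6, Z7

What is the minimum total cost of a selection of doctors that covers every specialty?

C2, C4 together cover every specialty (C2 ∪ C4 = {Z1, Z2, Z3, Z4, Z5, Z6, Z7}); total cost 7 + 8 = 15.
No covering selection has total cost below 15.

15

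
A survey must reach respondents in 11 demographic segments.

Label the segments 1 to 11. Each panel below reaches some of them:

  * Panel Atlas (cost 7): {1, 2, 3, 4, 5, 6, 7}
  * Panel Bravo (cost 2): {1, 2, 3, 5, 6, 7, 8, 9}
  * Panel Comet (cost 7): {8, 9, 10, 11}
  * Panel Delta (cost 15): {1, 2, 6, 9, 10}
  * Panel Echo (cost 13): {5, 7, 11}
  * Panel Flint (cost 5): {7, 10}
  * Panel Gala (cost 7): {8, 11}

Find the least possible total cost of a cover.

Atlas, Comet together cover every segment (Atlas ∪ Comet = {1, 2, 3, 4, 5, 6, 7, 8, 9, 10, 11}); total cost 7 + 7 = 14.
The greedy pick Bravo, Comet, Atlas costs 16; no covering selection beats 14.

14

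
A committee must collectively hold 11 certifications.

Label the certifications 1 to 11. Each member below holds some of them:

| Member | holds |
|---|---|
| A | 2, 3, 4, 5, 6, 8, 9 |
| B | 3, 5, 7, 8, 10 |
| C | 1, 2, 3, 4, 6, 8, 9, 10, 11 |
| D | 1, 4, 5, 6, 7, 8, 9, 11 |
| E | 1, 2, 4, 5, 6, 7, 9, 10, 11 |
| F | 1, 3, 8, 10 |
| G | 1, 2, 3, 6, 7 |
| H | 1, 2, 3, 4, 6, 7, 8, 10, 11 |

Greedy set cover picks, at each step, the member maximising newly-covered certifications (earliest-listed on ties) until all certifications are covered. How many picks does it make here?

Greedy: pick C (covers 9 new) → pick B (covers 2 new). Total picks: 2.

2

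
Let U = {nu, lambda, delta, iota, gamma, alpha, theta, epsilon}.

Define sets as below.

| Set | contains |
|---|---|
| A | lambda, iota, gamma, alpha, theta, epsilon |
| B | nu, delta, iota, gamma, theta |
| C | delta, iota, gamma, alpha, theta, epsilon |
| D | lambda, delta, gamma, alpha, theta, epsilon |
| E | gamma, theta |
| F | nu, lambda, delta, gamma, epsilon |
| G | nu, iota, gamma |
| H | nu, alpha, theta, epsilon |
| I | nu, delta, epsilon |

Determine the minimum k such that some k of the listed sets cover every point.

2

Take {C, F}. Their union is {nu, lambda, delta, iota, gamma, alpha, theta, epsilon}, which is all 8 points.
No single set has all 8 points (the largest, A, has 6), so 2 is optimal.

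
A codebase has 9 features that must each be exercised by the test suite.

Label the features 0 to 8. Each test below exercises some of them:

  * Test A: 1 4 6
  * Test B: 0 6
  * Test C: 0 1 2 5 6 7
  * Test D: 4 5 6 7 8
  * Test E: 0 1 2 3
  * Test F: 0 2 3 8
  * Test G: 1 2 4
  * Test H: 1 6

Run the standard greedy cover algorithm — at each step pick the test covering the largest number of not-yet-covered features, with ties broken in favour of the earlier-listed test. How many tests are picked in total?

3

Greedy: pick C (covers 6 new) → pick D (covers 2 new) → pick E (covers 1 new). Total picks: 3.
(The true minimum cover uses only 2 tests, so greedy is not optimal here.)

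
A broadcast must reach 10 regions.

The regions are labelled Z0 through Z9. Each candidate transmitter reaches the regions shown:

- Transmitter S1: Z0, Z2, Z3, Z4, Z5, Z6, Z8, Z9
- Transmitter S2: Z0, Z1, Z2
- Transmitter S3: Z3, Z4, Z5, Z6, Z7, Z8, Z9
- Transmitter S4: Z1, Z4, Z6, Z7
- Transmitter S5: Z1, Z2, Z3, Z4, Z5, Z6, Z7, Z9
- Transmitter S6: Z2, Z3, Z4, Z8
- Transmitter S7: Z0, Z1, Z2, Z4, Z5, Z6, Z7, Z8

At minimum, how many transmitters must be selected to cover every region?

S3 and S7 together: S3 ∪ S7 = {Z0, Z1, Z2, Z3, Z4, Z5, Z6, Z7, Z8, Z9} — every region is covered.
No single transmitter has all 10 regions (the largest, S1, has 8), so 2 is optimal.

2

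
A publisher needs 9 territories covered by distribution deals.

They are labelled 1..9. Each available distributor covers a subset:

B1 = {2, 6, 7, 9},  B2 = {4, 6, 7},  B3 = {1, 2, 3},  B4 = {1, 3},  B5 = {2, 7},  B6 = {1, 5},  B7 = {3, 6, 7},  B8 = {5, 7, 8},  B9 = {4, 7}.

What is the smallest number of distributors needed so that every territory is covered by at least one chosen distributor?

Take {B1, B3, B8, B9}. Their union is {1, 2, 3, 4, 5, 6, 7, 8, 9}, which is all 9 territories.
Only B1 contains 9, so B1 is forced; the remaining 5 territories need at least 3 more distributors (each remaining distributor adds at most 2) — so at least 4 distributors are needed, and 4 is optimal.

4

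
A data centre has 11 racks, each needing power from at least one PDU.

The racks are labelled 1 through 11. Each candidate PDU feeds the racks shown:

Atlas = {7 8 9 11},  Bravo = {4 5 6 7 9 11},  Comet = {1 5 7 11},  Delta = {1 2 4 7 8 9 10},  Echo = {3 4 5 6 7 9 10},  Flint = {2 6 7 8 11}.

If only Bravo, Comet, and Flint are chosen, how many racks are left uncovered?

2

Union of Bravo, Comet, Flint = {1, 2, 4, 5, 6, 7, 8, 9, 11}.
Not covered: 3, 10 — 2 racks.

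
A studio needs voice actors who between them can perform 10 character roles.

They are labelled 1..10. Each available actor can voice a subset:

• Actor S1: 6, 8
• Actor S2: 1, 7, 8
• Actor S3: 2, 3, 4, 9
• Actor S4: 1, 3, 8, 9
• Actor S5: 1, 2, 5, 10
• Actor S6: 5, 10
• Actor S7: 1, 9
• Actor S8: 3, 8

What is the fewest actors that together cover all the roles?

4

Take {S1, S2, S3, S5}. Their union is {1, 2, 3, 4, 5, 6, 7, 8, 9, 10}, which is all 10 roles.
No 3 of the 8 actors cover everything (all 56 combinations miss at least one role), so 4 is optimal.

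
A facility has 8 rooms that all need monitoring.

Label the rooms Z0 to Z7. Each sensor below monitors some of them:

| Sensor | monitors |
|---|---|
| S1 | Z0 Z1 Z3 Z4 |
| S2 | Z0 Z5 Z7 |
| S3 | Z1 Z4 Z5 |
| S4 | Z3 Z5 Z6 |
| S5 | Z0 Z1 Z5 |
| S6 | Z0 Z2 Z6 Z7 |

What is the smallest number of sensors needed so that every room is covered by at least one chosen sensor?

S1 and S5 and S6 together: S1 ∪ S5 ∪ S6 = {Z0, Z1, Z2, Z3, Z4, Z5, Z6, Z7} — every room is covered.
Only S6 contains Z2, so S6 is forced; the remaining 4 rooms need at least 2 more sensors (each remaining sensor adds at most 3) — so at least 3 sensors are needed, and 3 is optimal.

3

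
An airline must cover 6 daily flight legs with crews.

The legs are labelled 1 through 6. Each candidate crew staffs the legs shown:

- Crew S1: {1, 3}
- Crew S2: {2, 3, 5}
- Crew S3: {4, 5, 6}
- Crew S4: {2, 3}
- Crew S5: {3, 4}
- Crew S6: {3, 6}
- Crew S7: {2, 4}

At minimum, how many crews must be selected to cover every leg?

3

S1 and S3 and S7 together: S1 ∪ S3 ∪ S7 = {1, 2, 3, 4, 5, 6} — every leg is covered.
Only S1 contains 1, so S1 is forced; the remaining 4 legs need at least 2 more crews (each remaining crew adds at most 3) — so at least 3 crews are needed, and 3 is optimal.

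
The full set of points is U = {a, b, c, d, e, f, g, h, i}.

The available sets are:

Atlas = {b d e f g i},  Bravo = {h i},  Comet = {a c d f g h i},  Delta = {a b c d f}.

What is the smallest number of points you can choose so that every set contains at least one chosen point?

The 2 points {d, h} hit every set.
The sets Bravo, Delta are pairwise disjoint, so any hitting set needs a separate point for each — at least 2. Hence 2 is optimal.

2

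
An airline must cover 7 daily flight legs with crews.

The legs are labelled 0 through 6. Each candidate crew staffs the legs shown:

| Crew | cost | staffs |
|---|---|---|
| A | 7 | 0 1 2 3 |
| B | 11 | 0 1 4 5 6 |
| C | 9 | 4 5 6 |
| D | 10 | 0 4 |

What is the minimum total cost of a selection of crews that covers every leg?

16

A, C together cover every leg (A ∪ C = {0, 1, 2, 3, 4, 5, 6}); total cost 7 + 9 = 16.
No covering selection has total cost below 16.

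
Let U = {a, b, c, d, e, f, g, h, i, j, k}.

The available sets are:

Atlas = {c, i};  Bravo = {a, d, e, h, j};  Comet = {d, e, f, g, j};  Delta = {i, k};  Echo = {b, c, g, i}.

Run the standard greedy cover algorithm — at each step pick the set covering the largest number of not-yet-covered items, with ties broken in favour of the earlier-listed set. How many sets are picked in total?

4

Greedy: pick Bravo (covers 5 new) → pick Echo (covers 4 new) → pick Comet (covers 1 new) → pick Delta (covers 1 new). Total picks: 4.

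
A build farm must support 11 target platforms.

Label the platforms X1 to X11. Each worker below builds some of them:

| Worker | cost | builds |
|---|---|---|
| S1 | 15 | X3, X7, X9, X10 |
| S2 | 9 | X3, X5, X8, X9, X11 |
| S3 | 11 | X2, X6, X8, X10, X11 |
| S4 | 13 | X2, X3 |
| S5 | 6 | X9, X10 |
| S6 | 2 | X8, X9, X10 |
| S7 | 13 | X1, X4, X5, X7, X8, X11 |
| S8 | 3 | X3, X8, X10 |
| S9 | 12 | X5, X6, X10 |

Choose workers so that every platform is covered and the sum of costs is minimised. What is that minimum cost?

29

S3, S6, S7, S8 together cover every platform (S3 ∪ S6 ∪ S7 ∪ S8 = {X1, X2, X3, X4, X5, X6, X7, X8, X9, X10, X11}); total cost 11 + 2 + 13 + 3 = 29.
No covering selection has total cost below 29.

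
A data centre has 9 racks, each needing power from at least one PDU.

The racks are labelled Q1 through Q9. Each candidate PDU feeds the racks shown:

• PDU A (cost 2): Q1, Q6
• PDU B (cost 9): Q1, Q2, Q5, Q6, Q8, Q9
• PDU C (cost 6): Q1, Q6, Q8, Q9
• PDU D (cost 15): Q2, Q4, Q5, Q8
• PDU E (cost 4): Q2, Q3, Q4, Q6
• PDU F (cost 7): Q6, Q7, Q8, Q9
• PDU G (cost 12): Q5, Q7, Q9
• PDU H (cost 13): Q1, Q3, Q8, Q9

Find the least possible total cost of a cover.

B, E, F together cover every rack (B ∪ E ∪ F = {Q1, Q2, Q3, Q4, Q5, Q6, Q7, Q8, Q9}); total cost 9 + 4 + 7 = 20.
The greedy pick A, E, F, B costs 22; no covering selection beats 20.

20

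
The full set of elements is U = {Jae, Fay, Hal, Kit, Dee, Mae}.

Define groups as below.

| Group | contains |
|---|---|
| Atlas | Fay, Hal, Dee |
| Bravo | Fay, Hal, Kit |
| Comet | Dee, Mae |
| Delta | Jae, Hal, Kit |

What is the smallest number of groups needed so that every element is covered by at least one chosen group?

3

Bravo, Comet, and Delta cover everything between them: the union {Jae, Fay, Hal, Kit, Dee, Mae} is all of U.
Only Delta contains Jae, so Delta is forced; the remaining 3 elements need at least 2 more groups (each remaining group adds at most 2) — so at least 3 groups are needed, and 3 is optimal.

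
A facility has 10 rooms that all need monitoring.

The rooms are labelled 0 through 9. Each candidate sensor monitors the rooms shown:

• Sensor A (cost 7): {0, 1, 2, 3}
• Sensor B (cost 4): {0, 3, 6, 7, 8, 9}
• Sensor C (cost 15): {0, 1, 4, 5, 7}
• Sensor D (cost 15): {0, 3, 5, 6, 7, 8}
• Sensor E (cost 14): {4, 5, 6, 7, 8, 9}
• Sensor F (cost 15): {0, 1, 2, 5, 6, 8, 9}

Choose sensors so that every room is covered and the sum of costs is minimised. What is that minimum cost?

A, E together cover every room (A ∪ E = {0, 1, 2, 3, 4, 5, 6, 7, 8, 9}); total cost 7 + 14 = 21.
The greedy pick B, A, E costs 25; no covering selection beats 21.

21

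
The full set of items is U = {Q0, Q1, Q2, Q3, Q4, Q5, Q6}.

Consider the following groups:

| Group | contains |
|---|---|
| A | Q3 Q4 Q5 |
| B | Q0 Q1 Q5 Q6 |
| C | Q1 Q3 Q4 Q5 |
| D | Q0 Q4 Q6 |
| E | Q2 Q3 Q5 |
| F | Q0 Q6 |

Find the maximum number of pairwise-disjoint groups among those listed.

2

C, F are pairwise disjoint (C={Q1,Q3,Q4,Q5}; F={Q0,Q6}).
Every remaining group overlaps one of these, and no 3 of the listed groups are pairwise disjoint, so 2 is the maximum.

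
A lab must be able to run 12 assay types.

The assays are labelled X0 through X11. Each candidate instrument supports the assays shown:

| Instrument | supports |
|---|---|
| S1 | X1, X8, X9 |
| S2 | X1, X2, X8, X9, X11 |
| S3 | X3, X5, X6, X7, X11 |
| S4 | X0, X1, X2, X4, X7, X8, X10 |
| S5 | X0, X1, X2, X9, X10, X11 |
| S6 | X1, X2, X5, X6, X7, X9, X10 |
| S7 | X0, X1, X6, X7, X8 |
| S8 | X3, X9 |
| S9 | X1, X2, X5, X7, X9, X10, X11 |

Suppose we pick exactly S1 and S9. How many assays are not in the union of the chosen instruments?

4

Union of S1, S9 = {X1, X2, X5, X7, X8, X9, X10, X11}.
Not covered: X0, X3, X4, X6 — 4 assays.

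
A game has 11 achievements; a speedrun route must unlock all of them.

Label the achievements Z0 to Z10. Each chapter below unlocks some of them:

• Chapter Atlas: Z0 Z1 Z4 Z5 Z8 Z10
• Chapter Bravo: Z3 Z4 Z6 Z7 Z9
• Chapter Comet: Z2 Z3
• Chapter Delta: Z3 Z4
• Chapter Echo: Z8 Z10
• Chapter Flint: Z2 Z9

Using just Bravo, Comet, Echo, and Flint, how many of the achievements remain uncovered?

3

Union of Bravo, Comet, Echo, Flint = {Z2, Z3, Z4, Z6, Z7, Z8, Z9, Z10}.
Not covered: Z0, Z1, Z5 — 3 achievements.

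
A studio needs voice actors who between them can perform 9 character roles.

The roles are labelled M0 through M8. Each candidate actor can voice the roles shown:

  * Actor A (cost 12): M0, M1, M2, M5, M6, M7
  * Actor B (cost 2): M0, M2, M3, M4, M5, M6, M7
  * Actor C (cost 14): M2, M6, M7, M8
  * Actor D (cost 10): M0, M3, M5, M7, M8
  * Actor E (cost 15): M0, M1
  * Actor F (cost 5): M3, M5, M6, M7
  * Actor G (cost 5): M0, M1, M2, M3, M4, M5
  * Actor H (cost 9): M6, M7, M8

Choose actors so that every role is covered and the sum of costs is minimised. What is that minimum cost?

14

G, H together cover every role (G ∪ H = {M0, M1, M2, M3, M4, M5, M6, M7, M8}); total cost 5 + 9 = 14.
The greedy pick B, G, H costs 16; no covering selection beats 14.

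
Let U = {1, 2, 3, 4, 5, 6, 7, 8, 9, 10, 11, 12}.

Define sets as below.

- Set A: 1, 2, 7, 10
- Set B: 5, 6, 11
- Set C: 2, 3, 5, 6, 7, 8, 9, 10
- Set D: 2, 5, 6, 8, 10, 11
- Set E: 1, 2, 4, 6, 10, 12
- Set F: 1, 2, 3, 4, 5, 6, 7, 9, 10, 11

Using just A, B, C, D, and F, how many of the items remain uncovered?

1

Union of A, B, C, D, F = {1, 2, 3, 4, 5, 6, 7, 8, 9, 10, 11}.
Not covered: 12 — 1 item.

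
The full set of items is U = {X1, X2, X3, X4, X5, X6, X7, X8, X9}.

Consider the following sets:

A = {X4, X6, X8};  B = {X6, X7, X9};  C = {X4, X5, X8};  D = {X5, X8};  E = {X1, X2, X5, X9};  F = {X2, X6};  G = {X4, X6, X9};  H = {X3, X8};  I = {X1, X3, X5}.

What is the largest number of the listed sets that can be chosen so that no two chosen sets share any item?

2

F, H are pairwise disjoint (F={X2,X6}; H={X3,X8}).
Every remaining set overlaps one of these, and no 3 of the listed sets are pairwise disjoint, so 2 is the maximum.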